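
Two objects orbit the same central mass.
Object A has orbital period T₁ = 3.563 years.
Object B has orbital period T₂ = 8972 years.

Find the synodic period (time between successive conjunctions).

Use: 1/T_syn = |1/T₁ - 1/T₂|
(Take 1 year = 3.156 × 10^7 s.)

Convert to SI: T₁ = 3.563 years = 1.12448e+08 s; T₂ = 8972 years = 2.83156e+11 s.
T_syn = |T₁ · T₂ / (T₁ − T₂)|.
T_syn = |1.12448e+08 · 2.83156e+11 / (1.12448e+08 − 2.83156e+11)| s ≈ 1.125e+08 s = 3.564 years.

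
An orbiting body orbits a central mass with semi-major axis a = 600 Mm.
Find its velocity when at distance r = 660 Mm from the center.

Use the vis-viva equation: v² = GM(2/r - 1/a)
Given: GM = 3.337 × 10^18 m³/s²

Convert to SI: a = 600 Mm = 6e+08 m; r = 660 Mm = 6.6e+08 m.
Vis-viva: v = √(GM · (2/r − 1/a)).
2/r − 1/a = 2/6.6e+08 − 1/6e+08 = 1.36364e-09 m⁻¹.
v = √(3.337e+18 · 1.36364e-09) m/s ≈ 6.746e+04 m/s = 67.46 km/s.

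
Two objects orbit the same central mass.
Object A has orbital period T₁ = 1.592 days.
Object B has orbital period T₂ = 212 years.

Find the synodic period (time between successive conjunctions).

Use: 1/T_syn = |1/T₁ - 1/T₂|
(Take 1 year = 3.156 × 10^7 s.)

Convert to SI: T₁ = 1.592 days = 137549 s; T₂ = 212 years = 6.69072e+09 s.
T_syn = |T₁ · T₂ / (T₁ − T₂)|.
T_syn = |137549 · 6.69072e+09 / (137549 − 6.69072e+09)| s ≈ 1.376e+05 s = 1.592 days.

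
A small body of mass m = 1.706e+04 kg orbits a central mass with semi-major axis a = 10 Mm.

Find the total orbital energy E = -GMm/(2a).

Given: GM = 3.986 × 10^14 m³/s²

Convert to SI: a = 10 Mm = 1e+07 m.
E = −GMm / (2a).
E = −3.986e+14 · 1.706e+04 / (2 · 1e+07) J ≈ -3.4e+11 J = -340 GJ.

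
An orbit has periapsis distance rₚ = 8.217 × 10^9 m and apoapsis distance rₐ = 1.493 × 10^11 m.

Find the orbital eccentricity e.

e = (rₐ − rₚ) / (rₐ + rₚ).
e = (1.493e+11 − 8.217e+09) / (1.493e+11 + 8.217e+09) = 1.41083e+11 / 1.57517e+11 ≈ 0.8957.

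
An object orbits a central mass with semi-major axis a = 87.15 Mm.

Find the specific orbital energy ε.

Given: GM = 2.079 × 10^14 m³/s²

Convert to SI: a = 87.15 Mm = 8.715e+07 m.
ε = −GM / (2a).
ε = −2.079e+14 / (2 · 8.715e+07) J/kg ≈ -1.193e+06 J/kg = -1.193 MJ/kg.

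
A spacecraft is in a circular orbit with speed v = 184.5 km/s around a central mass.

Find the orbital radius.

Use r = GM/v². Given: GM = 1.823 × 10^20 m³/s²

Convert to SI: v = 184.5 km/s = 184500 m/s.
For a circular orbit, v² = GM / r, so r = GM / v².
r = 1.823e+20 / (184500)² m ≈ 5.355e+09 m = 5.355 Gm.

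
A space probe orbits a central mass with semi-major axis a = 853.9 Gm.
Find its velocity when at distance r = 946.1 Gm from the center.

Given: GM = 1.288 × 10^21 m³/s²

Convert to SI: a = 853.9 Gm = 8.539e+11 m; r = 946.1 Gm = 9.461e+11 m.
Vis-viva: v = √(GM · (2/r − 1/a)).
2/r − 1/a = 2/9.461e+11 − 1/8.539e+11 = 9.42844e-13 m⁻¹.
v = √(1.288e+21 · 9.42844e-13) m/s ≈ 3.485e+04 m/s = 34.85 km/s.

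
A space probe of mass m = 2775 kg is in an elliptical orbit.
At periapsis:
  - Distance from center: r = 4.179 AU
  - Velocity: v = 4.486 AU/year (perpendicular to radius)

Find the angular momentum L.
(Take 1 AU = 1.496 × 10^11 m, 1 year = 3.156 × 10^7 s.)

Convert to SI: r = 4.179 AU = 6.25178e+11 m; v = 4.486 AU/year = 21264.4 m/s.
Since v is perpendicular to r, L = m · v · r.
L = 2775 · 21264.4 · 6.25178e+11 kg·m²/s ≈ 3.689e+19 kg·m²/s.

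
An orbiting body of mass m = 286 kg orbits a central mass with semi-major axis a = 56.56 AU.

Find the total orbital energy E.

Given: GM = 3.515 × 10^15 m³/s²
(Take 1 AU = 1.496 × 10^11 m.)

Convert to SI: a = 56.56 AU = 8.46138e+12 m.
E = −GMm / (2a).
E = −3.515e+15 · 286 / (2 · 8.46138e+12) J ≈ -5.94e+04 J = -59.4 kJ.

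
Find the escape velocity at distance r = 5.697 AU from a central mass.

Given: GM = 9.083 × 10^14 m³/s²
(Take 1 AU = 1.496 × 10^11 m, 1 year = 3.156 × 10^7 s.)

Convert to SI: r = 5.697 AU = 8.52271e+11 m.
Escape velocity comes from setting total energy to zero: ½v² − GM/r = 0 ⇒ v_esc = √(2GM / r).
v_esc = √(2 · 9.083e+14 / 8.52271e+11) m/s ≈ 46.17 m/s = 0.00974 AU/year.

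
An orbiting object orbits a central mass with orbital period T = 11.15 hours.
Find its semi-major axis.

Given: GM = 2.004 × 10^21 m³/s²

Convert to SI: T = 11.15 hours = 40140 s.
Invert Kepler's third law: a = (GM · T² / (4π²))^(1/3).
Substituting T = 40140 s and GM = 2.004e+21 m³/s²:
a = (2.004e+21 · (40140)² / (4π²))^(1/3) m
a ≈ 4.341e+09 m = 4.341 Gm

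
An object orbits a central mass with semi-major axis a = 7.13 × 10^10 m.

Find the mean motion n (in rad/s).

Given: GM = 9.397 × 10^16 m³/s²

n = √(GM / a³).
n = √(9.397e+16 / (7.13e+10)³) rad/s ≈ 1.61e-08 rad/s.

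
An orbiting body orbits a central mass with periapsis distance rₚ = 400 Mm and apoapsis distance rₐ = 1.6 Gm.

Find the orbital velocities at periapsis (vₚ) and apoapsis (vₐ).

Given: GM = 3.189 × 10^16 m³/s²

Convert to SI: rₚ = 400 Mm = 4e+08 m; rₐ = 1.6 Gm = 1.6e+09 m.
Use the vis-viva equation v² = GM(2/r − 1/a) with a = (rₚ + rₐ)/2 = (4e+08 + 1.6e+09)/2 = 1e+09 m.
vₚ = √(GM · (2/rₚ − 1/a)) = √(3.189e+16 · (2/4e+08 − 1/1e+09)) m/s ≈ 1.129e+04 m/s = 11.29 km/s.
vₐ = √(GM · (2/rₐ − 1/a)) = √(3.189e+16 · (2/1.6e+09 − 1/1e+09)) m/s ≈ 2824 m/s = 2.824 km/s.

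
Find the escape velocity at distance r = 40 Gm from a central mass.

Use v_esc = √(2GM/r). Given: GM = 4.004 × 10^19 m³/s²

Convert to SI: r = 40 Gm = 4e+10 m.
Escape velocity comes from setting total energy to zero: ½v² − GM/r = 0 ⇒ v_esc = √(2GM / r).
v_esc = √(2 · 4.004e+19 / 4e+10) m/s ≈ 4.474e+04 m/s = 44.74 km/s.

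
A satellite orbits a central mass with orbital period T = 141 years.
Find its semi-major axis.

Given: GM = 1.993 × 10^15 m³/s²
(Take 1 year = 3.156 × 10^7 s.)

Convert to SI: T = 141 years = 4.44996e+09 s.
Invert Kepler's third law: a = (GM · T² / (4π²))^(1/3).
Substituting T = 4.44996e+09 s and GM = 1.993e+15 m³/s²:
a = (1.993e+15 · (4.44996e+09)² / (4π²))^(1/3) m
a ≈ 9.999e+10 m = 99.99 Gm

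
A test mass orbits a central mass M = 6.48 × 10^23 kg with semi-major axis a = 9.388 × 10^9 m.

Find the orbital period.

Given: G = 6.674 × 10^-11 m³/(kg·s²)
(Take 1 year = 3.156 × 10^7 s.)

GM = G · M = 6.674e-11 · 6.48e+23 = 4.32475e+13 m³/s².
Kepler's third law: T = 2π √(a³ / GM).
Substituting a = 9.388e+09 m and GM = 4.32475e+13 m³/s²:
T = 2π √((9.388e+09)³ / 4.32475e+13) s
T ≈ 8.691e+08 s = 27.54 years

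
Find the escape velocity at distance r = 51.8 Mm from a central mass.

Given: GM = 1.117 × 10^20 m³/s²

Convert to SI: r = 51.8 Mm = 5.18e+07 m.
Escape velocity comes from setting total energy to zero: ½v² − GM/r = 0 ⇒ v_esc = √(2GM / r).
v_esc = √(2 · 1.117e+20 / 5.18e+07) m/s ≈ 2.077e+06 m/s = 2077 km/s.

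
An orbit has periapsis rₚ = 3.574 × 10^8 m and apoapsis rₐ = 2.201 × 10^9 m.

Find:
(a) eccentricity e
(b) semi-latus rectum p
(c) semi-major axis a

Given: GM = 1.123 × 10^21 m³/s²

(a) e = (rₐ − rₚ)/(rₐ + rₚ) = (2.201e+09 − 3.574e+08)/(2.201e+09 + 3.574e+08) ≈ 0.7206
(b) From a = (rₚ + rₐ)/2 = 1.2792e+09 m and e = (rₐ − rₚ)/(rₐ + rₚ) = 0.720607, p = a(1 − e²) = 1.2792e+09 · (1 − (0.720607)²) ≈ 6.149e+08 m
(c) a = (rₚ + rₐ)/2 = (3.574e+08 + 2.201e+09)/2 ≈ 1.279e+09 m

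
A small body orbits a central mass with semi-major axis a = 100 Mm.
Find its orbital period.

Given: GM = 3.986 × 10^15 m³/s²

Convert to SI: a = 100 Mm = 1e+08 m.
Kepler's third law: T = 2π √(a³ / GM).
Substituting a = 1e+08 m and GM = 3.986e+15 m³/s²:
T = 2π √((1e+08)³ / 3.986e+15) s
T ≈ 9.952e+04 s = 1.152 days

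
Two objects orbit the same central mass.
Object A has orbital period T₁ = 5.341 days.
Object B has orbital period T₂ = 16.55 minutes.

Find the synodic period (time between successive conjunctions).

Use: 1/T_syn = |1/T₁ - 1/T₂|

Convert to SI: T₁ = 5.341 days = 461462 s; T₂ = 16.55 minutes = 993 s.
T_syn = |T₁ · T₂ / (T₁ − T₂)|.
T_syn = |461462 · 993 / (461462 − 993)| s ≈ 995.1 s = 16.59 minutes.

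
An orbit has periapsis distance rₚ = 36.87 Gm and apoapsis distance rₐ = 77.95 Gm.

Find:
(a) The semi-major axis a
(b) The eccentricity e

Convert to SI: rₚ = 36.87 Gm = 3.687e+10 m; rₐ = 77.95 Gm = 7.795e+10 m.
(a) a = (rₚ + rₐ) / 2 = (3.687e+10 + 7.795e+10) / 2 ≈ 5.741e+10 m = 57.41 Gm.
(b) e = (rₐ − rₚ) / (rₐ + rₚ) = (7.795e+10 − 3.687e+10) / (7.795e+10 + 3.687e+10) ≈ 0.3578.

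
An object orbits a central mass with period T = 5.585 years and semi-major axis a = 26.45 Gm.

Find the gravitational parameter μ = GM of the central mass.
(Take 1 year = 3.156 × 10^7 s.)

Convert to SI: T = 5.585 years = 1.76263e+08 s; a = 26.45 Gm = 2.645e+10 m.
GM = 4π² · a³ / T².
GM = 4π² · (2.645e+10)³ / (1.76263e+08)² m³/s² ≈ 2.351e+16 m³/s² = 2.351 × 10^16 m³/s².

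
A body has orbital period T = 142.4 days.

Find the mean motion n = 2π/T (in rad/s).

Convert to SI: T = 142.4 days = 1.23034e+07 s.
n = 2π / T.
n = 2π / 1.23034e+07 s ≈ 5.107e-07 rad/s.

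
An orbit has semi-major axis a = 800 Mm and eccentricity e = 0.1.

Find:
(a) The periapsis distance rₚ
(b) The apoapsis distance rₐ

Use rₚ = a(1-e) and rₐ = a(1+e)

Convert to SI: a = 800 Mm = 8e+08 m.
(a) rₚ = a(1 − e) = 8e+08 · (1 − 0.1) = 8e+08 · 0.9 ≈ 7.2e+08 m = 720 Mm.
(b) rₐ = a(1 + e) = 8e+08 · (1 + 0.1) = 8e+08 · 1.1 ≈ 8.8e+08 m = 880 Mm.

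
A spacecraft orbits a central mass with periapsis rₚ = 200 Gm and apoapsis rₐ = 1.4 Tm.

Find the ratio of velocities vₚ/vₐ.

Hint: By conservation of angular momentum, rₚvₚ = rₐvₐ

Convert to SI: rₚ = 200 Gm = 2e+11 m; rₐ = 1.4 Tm = 1.4e+12 m.
Conservation of angular momentum gives rₚvₚ = rₐvₐ, so vₚ/vₐ = rₐ/rₚ.
vₚ/vₐ = 1.4e+12 / 2e+11 ≈ 7.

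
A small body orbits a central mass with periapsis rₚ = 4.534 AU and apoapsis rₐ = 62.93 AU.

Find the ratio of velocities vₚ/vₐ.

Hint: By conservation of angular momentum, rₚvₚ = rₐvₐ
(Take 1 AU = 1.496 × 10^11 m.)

Convert to SI: rₚ = 4.534 AU = 6.78286e+11 m; rₐ = 62.93 AU = 9.41433e+12 m.
Conservation of angular momentum gives rₚvₚ = rₐvₐ, so vₚ/vₐ = rₐ/rₚ.
vₚ/vₐ = 9.41433e+12 / 6.78286e+11 ≈ 13.88.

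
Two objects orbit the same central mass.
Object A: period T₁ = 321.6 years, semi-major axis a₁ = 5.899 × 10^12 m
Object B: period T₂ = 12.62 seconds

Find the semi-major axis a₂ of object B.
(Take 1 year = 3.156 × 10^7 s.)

Convert to SI: T₁ = 321.6 years = 1.01497e+10 s.
Kepler's third law: (T₁/T₂)² = (a₁/a₂)³ ⇒ a₂ = a₁ · (T₂/T₁)^(2/3).
T₂/T₁ = 12.62 / 1.01497e+10 = 1.24339e-09.
a₂ = 5.899e+12 · (1.24339e-09)^(2/3) m ≈ 6.821e+06 m = 6.821 × 10^6 m.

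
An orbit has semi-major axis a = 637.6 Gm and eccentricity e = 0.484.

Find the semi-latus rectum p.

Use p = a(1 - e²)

Convert to SI: a = 637.6 Gm = 6.376e+11 m.
p = a (1 − e²).
p = 6.376e+11 · (1 − (0.484)²) = 6.376e+11 · 0.765744 ≈ 4.882e+11 m = 488.2 Gm.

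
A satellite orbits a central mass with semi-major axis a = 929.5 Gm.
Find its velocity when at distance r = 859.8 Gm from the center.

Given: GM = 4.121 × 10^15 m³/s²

Convert to SI: a = 929.5 Gm = 9.295e+11 m; r = 859.8 Gm = 8.598e+11 m.
Vis-viva: v = √(GM · (2/r − 1/a)).
2/r − 1/a = 2/8.598e+11 − 1/9.295e+11 = 1.25028e-12 m⁻¹.
v = √(4.121e+15 · 1.25028e-12) m/s ≈ 71.78 m/s = 71.78 m/s.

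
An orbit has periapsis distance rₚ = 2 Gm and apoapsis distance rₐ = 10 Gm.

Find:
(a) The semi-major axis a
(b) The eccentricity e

Convert to SI: rₚ = 2 Gm = 2e+09 m; rₐ = 10 Gm = 1e+10 m.
(a) a = (rₚ + rₐ) / 2 = (2e+09 + 1e+10) / 2 ≈ 6e+09 m = 6 Gm.
(b) e = (rₐ − rₚ) / (rₐ + rₚ) = (1e+10 − 2e+09) / (1e+10 + 2e+09) ≈ 0.6667.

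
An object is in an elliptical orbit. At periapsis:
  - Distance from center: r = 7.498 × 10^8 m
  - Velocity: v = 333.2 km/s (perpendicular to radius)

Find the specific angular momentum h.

Convert to SI: v = 333.2 km/s = 333200 m/s.
With v perpendicular to r, h = r · v.
h = 7.498e+08 · 333200 m²/s ≈ 2.498e+14 m²/s.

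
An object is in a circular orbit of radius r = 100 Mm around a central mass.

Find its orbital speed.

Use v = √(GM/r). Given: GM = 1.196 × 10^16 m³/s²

Convert to SI: r = 100 Mm = 1e+08 m.
For a circular orbit, gravity supplies the centripetal force, so v = √(GM / r).
v = √(1.196e+16 / 1e+08) m/s ≈ 1.094e+04 m/s = 10.94 km/s.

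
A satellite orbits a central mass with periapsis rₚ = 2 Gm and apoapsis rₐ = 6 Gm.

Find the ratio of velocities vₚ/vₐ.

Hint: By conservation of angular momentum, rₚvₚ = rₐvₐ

Convert to SI: rₚ = 2 Gm = 2e+09 m; rₐ = 6 Gm = 6e+09 m.
Conservation of angular momentum gives rₚvₚ = rₐvₐ, so vₚ/vₐ = rₐ/rₚ.
vₚ/vₐ = 6e+09 / 2e+09 ≈ 3.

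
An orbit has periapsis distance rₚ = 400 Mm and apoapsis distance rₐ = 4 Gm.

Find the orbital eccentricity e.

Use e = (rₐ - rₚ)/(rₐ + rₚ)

Convert to SI: rₚ = 400 Mm = 4e+08 m; rₐ = 4 Gm = 4e+09 m.
e = (rₐ − rₚ) / (rₐ + rₚ).
e = (4e+09 − 4e+08) / (4e+09 + 4e+08) = 3.6e+09 / 4.4e+09 ≈ 0.8182.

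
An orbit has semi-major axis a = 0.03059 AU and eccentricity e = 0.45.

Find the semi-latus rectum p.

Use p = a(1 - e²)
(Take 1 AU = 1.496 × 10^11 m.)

Convert to SI: a = 0.03059 AU = 4.57626e+09 m.
p = a (1 − e²).
p = 4.57626e+09 · (1 − (0.45)²) = 4.57626e+09 · 0.7975 ≈ 3.65e+09 m = 0.0244 AU.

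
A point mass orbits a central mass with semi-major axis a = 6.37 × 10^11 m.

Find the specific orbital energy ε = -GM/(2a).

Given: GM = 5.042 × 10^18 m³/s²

ε = −GM / (2a).
ε = −5.042e+18 / (2 · 6.37e+11) J/kg ≈ -3.958e+06 J/kg = -3.958 MJ/kg.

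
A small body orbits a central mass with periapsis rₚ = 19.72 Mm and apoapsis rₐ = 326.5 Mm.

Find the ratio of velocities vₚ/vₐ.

Convert to SI: rₚ = 19.72 Mm = 1.972e+07 m; rₐ = 326.5 Mm = 3.265e+08 m.
Conservation of angular momentum gives rₚvₚ = rₐvₐ, so vₚ/vₐ = rₐ/rₚ.
vₚ/vₐ = 3.265e+08 / 1.972e+07 ≈ 16.56.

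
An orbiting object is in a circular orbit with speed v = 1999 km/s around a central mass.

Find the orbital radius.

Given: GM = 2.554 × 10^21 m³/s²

Convert to SI: v = 1999 km/s = 1.999e+06 m/s.
For a circular orbit, v² = GM / r, so r = GM / v².
r = 2.554e+21 / (1.999e+06)² m ≈ 6.391e+08 m = 639.1 Mm.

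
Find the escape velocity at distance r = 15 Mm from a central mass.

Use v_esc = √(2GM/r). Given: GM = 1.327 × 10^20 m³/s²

Convert to SI: r = 15 Mm = 1.5e+07 m.
Escape velocity comes from setting total energy to zero: ½v² − GM/r = 0 ⇒ v_esc = √(2GM / r).
v_esc = √(2 · 1.327e+20 / 1.5e+07) m/s ≈ 4.206e+06 m/s = 4206 km/s.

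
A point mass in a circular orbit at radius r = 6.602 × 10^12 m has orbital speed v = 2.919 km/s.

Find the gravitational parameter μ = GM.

Convert to SI: v = 2.919 km/s = 2919 m/s.
For a circular orbit v² = GM/r, so GM = v² · r.
GM = (2919)² · 6.602e+12 m³/s² ≈ 5.625e+19 m³/s² = 5.625 × 10^19 m³/s².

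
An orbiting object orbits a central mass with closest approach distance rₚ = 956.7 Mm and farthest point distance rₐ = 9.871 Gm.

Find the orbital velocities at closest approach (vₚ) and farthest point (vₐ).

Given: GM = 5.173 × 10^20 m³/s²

Convert to SI: rₚ = 956.7 Mm = 9.567e+08 m; rₐ = 9.871 Gm = 9.871e+09 m.
Use the vis-viva equation v² = GM(2/r − 1/a) with a = (rₚ + rₐ)/2 = (9.567e+08 + 9.871e+09)/2 = 5.41385e+09 m.
vₚ = √(GM · (2/rₚ − 1/a)) = √(5.173e+20 · (2/9.567e+08 − 1/5.41385e+09)) m/s ≈ 9.929e+05 m/s = 992.9 km/s.
vₐ = √(GM · (2/rₐ − 1/a)) = √(5.173e+20 · (2/9.871e+09 − 1/5.41385e+09)) m/s ≈ 9.623e+04 m/s = 96.23 km/s.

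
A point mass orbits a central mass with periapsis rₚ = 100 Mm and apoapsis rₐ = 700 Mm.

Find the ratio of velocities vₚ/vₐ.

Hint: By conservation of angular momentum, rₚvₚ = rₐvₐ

Convert to SI: rₚ = 100 Mm = 1e+08 m; rₐ = 700 Mm = 7e+08 m.
Conservation of angular momentum gives rₚvₚ = rₐvₐ, so vₚ/vₐ = rₐ/rₚ.
vₚ/vₐ = 7e+08 / 1e+08 ≈ 7.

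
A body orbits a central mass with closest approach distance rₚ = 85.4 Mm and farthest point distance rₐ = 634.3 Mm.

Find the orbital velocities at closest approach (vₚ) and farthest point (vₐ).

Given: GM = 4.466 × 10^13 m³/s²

Convert to SI: rₚ = 85.4 Mm = 8.54e+07 m; rₐ = 634.3 Mm = 6.343e+08 m.
Use the vis-viva equation v² = GM(2/r − 1/a) with a = (rₚ + rₐ)/2 = (8.54e+07 + 6.343e+08)/2 = 3.5985e+08 m.
vₚ = √(GM · (2/rₚ − 1/a)) = √(4.466e+13 · (2/8.54e+07 − 1/3.5985e+08)) m/s ≈ 960.1 m/s = 960.1 m/s.
vₐ = √(GM · (2/rₐ − 1/a)) = √(4.466e+13 · (2/6.343e+08 − 1/3.5985e+08)) m/s ≈ 129.3 m/s = 129.3 m/s.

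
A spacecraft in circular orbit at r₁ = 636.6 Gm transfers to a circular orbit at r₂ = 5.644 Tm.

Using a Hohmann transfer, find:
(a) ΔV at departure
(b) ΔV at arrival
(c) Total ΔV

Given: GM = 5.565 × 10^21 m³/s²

Convert to SI: r₁ = 636.6 Gm = 6.366e+11 m; r₂ = 5.644 Tm = 5.644e+12 m.
Transfer semi-major axis: a_t = (r₁ + r₂)/2 = (6.366e+11 + 5.644e+12)/2 = 3.1403e+12 m.
Circular speeds: v₁ = √(GM/r₁) = 93497.3 m/s, v₂ = √(GM/r₂) = 31400.7 m/s.
Transfer speeds (vis-viva v² = GM(2/r − 1/a_t)): v₁ᵗ = 125345 m/s, v₂ᵗ = 14138 m/s.
(a) ΔV₁ = |v₁ᵗ − v₁| ≈ 3.185e+04 m/s = 31.85 km/s.
(b) ΔV₂ = |v₂ − v₂ᵗ| ≈ 1.726e+04 m/s = 17.26 km/s.
(c) ΔV_total = ΔV₁ + ΔV₂ ≈ 4.911e+04 m/s = 49.11 km/s.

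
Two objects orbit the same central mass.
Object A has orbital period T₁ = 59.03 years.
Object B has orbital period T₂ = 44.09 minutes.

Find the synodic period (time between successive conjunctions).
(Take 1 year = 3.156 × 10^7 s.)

Convert to SI: T₁ = 59.03 years = 1.86299e+09 s; T₂ = 44.09 minutes = 2645.4 s.
T_syn = |T₁ · T₂ / (T₁ − T₂)|.
T_syn = |1.86299e+09 · 2645.4 / (1.86299e+09 − 2645.4)| s ≈ 2645 s = 44.09 minutes.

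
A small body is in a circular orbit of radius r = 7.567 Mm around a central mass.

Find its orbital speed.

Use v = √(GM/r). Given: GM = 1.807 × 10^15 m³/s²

Convert to SI: r = 7.567 Mm = 7.567e+06 m.
For a circular orbit, gravity supplies the centripetal force, so v = √(GM / r).
v = √(1.807e+15 / 7.567e+06) m/s ≈ 1.545e+04 m/s = 15.45 km/s.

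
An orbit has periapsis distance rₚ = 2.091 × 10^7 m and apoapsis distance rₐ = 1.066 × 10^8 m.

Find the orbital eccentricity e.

e = (rₐ − rₚ) / (rₐ + rₚ).
e = (1.066e+08 − 2.091e+07) / (1.066e+08 + 2.091e+07) = 8.569e+07 / 1.2751e+08 ≈ 0.672.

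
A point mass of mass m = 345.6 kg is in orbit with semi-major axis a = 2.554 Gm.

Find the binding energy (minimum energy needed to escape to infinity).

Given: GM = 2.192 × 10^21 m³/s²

Convert to SI: a = 2.554 Gm = 2.554e+09 m.
Total orbital energy is E = −GMm/(2a); binding energy is E_bind = −E = GMm/(2a).
E_bind = 2.192e+21 · 345.6 / (2 · 2.554e+09) J ≈ 1.483e+14 J = 148.3 TJ.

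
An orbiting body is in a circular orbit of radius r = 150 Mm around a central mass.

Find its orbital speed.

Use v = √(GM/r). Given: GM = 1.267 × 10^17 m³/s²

Convert to SI: r = 150 Mm = 1.5e+08 m.
For a circular orbit, gravity supplies the centripetal force, so v = √(GM / r).
v = √(1.267e+17 / 1.5e+08) m/s ≈ 2.906e+04 m/s = 29.06 km/s.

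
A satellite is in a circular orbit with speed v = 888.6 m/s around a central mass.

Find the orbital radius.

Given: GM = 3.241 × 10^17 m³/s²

For a circular orbit, v² = GM / r, so r = GM / v².
r = 3.241e+17 / (888.6)² m ≈ 4.105e+11 m = 410.5 Gm.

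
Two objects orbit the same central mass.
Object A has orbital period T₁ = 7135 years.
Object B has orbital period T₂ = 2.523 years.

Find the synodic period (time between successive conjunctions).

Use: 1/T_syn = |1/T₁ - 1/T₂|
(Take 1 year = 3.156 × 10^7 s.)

Convert to SI: T₁ = 7135 years = 2.25181e+11 s; T₂ = 2.523 years = 7.96259e+07 s.
T_syn = |T₁ · T₂ / (T₁ − T₂)|.
T_syn = |2.25181e+11 · 7.96259e+07 / (2.25181e+11 − 7.96259e+07)| s ≈ 7.965e+07 s = 2.524 years.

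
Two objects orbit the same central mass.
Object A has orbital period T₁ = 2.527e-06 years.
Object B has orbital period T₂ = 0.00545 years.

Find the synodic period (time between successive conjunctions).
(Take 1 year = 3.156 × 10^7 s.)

Convert to SI: T₁ = 2.527e-06 years = 79.7521 s; T₂ = 0.00545 years = 172002 s.
T_syn = |T₁ · T₂ / (T₁ − T₂)|.
T_syn = |79.7521 · 172002 / (79.7521 − 172002)| s ≈ 79.79 s = 2.528e-06 years.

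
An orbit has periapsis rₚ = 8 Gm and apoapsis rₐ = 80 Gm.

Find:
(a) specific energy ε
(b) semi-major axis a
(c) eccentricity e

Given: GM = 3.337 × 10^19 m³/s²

Convert to SI: rₚ = 8 Gm = 8e+09 m; rₐ = 80 Gm = 8e+10 m.
(a) With a = (rₚ + rₐ)/2 = 4.4e+10 m, ε = −GM/(2a) = −3.337e+19/(2 · 4.4e+10) J/kg ≈ -3.792e+08 J/kg
(b) a = (rₚ + rₐ)/2 = (8e+09 + 8e+10)/2 ≈ 4.4e+10 m
(c) e = (rₐ − rₚ)/(rₐ + rₚ) = (8e+10 − 8e+09)/(8e+10 + 8e+09) ≈ 0.8182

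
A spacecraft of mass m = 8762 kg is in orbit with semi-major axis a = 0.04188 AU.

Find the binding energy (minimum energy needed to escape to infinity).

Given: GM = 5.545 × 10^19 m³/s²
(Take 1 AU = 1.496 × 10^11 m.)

Convert to SI: a = 0.04188 AU = 6.26525e+09 m.
Total orbital energy is E = −GMm/(2a); binding energy is E_bind = −E = GMm/(2a).
E_bind = 5.545e+19 · 8762 / (2 · 6.26525e+09) J ≈ 3.877e+13 J = 38.77 TJ.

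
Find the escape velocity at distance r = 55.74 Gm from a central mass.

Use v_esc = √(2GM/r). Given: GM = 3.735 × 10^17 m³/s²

Convert to SI: r = 55.74 Gm = 5.574e+10 m.
Escape velocity comes from setting total energy to zero: ½v² − GM/r = 0 ⇒ v_esc = √(2GM / r).
v_esc = √(2 · 3.735e+17 / 5.574e+10) m/s ≈ 3661 m/s = 3.661 km/s.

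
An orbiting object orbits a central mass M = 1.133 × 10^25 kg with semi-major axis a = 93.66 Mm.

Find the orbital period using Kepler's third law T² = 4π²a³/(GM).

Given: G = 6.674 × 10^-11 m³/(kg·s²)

Convert to SI: a = 93.66 Mm = 9.366e+07 m.
GM = G · M = 6.674e-11 · 1.133e+25 = 7.56164e+14 m³/s².
Kepler's third law: T = 2π √(a³ / GM).
Substituting a = 9.366e+07 m and GM = 7.56164e+14 m³/s²:
T = 2π √((9.366e+07)³ / 7.56164e+14) s
T ≈ 2.071e+05 s = 2.397 days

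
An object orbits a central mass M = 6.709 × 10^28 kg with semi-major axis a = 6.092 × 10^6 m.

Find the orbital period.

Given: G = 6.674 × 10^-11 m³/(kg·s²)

GM = G · M = 6.674e-11 · 6.709e+28 = 4.47759e+18 m³/s².
Kepler's third law: T = 2π √(a³ / GM).
Substituting a = 6.092e+06 m and GM = 4.47759e+18 m³/s²:
T = 2π √((6.092e+06)³ / 4.47759e+18) s
T ≈ 44.65 s = 44.65 seconds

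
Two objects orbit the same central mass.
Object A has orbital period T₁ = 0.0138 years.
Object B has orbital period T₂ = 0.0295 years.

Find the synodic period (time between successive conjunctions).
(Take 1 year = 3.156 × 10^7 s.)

Convert to SI: T₁ = 0.0138 years = 435528 s; T₂ = 0.0295 years = 931020 s.
T_syn = |T₁ · T₂ / (T₁ − T₂)|.
T_syn = |435528 · 931020 / (435528 − 931020)| s ≈ 8.183e+05 s = 0.02593 years.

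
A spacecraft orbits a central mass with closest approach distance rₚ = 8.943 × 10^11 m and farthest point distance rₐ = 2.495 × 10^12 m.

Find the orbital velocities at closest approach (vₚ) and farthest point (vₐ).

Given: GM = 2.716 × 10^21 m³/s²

Use the vis-viva equation v² = GM(2/r − 1/a) with a = (rₚ + rₐ)/2 = (8.943e+11 + 2.495e+12)/2 = 1.69465e+12 m.
vₚ = √(GM · (2/rₚ − 1/a)) = √(2.716e+21 · (2/8.943e+11 − 1/1.69465e+12)) m/s ≈ 6.687e+04 m/s = 66.87 km/s.
vₐ = √(GM · (2/rₐ − 1/a)) = √(2.716e+21 · (2/2.495e+12 − 1/1.69465e+12)) m/s ≈ 2.397e+04 m/s = 23.97 km/s.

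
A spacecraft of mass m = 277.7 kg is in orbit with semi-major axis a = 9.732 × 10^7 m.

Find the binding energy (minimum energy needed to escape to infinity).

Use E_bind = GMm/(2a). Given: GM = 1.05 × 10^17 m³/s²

Total orbital energy is E = −GMm/(2a); binding energy is E_bind = −E = GMm/(2a).
E_bind = 1.05e+17 · 277.7 / (2 · 9.732e+07) J ≈ 1.498e+11 J = 149.8 GJ.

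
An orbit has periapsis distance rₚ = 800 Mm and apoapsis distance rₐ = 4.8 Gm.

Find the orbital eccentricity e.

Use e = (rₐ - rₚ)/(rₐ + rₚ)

Convert to SI: rₚ = 800 Mm = 8e+08 m; rₐ = 4.8 Gm = 4.8e+09 m.
e = (rₐ − rₚ) / (rₐ + rₚ).
e = (4.8e+09 − 8e+08) / (4.8e+09 + 8e+08) = 4e+09 / 5.6e+09 ≈ 0.7143.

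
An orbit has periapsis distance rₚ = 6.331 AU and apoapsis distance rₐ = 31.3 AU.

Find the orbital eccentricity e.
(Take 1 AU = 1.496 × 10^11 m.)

Convert to SI: rₚ = 6.331 AU = 9.47118e+11 m; rₐ = 31.3 AU = 4.68248e+12 m.
e = (rₐ − rₚ) / (rₐ + rₚ).
e = (4.68248e+12 − 9.47118e+11) / (4.68248e+12 + 9.47118e+11) = 3.73536e+12 / 5.6296e+12 ≈ 0.6635.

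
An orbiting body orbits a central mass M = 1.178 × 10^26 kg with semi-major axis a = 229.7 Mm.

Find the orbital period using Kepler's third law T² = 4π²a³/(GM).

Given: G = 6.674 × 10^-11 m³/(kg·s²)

Convert to SI: a = 229.7 Mm = 2.297e+08 m.
GM = G · M = 6.674e-11 · 1.178e+26 = 7.86197e+15 m³/s².
Kepler's third law: T = 2π √(a³ / GM).
Substituting a = 2.297e+08 m and GM = 7.86197e+15 m³/s²:
T = 2π √((2.297e+08)³ / 7.86197e+15) s
T ≈ 2.467e+05 s = 2.855 days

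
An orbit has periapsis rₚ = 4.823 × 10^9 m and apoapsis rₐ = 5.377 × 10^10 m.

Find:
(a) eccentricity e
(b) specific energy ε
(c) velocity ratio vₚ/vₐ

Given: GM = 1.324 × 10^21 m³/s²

(a) e = (rₐ − rₚ)/(rₐ + rₚ) = (5.377e+10 − 4.823e+09)/(5.377e+10 + 4.823e+09) ≈ 0.8354
(b) With a = (rₚ + rₐ)/2 = 2.92965e+10 m, ε = −GM/(2a) = −1.324e+21/(2 · 2.92965e+10) J/kg ≈ -2.26e+10 J/kg
(c) Conservation of angular momentum (rₚvₚ = rₐvₐ) gives vₚ/vₐ = rₐ/rₚ = 5.377e+10/4.823e+09 ≈ 11.15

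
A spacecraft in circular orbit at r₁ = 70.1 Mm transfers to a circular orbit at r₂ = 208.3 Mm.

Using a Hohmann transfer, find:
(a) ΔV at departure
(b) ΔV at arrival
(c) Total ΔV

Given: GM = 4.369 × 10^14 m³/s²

Convert to SI: r₁ = 70.1 Mm = 7.01e+07 m; r₂ = 208.3 Mm = 2.083e+08 m.
Transfer semi-major axis: a_t = (r₁ + r₂)/2 = (7.01e+07 + 2.083e+08)/2 = 1.392e+08 m.
Circular speeds: v₁ = √(GM/r₁) = 2496.5 m/s, v₂ = √(GM/r₂) = 1448.26 m/s.
Transfer speeds (vis-viva v² = GM(2/r − 1/a_t)): v₁ᵗ = 3053.92 m/s, v₂ᵗ = 1027.75 m/s.
(a) ΔV₁ = |v₁ᵗ − v₁| ≈ 557.4 m/s = 557.4 m/s.
(b) ΔV₂ = |v₂ − v₂ᵗ| ≈ 420.5 m/s = 420.5 m/s.
(c) ΔV_total = ΔV₁ + ΔV₂ ≈ 977.9 m/s = 977.9 m/s.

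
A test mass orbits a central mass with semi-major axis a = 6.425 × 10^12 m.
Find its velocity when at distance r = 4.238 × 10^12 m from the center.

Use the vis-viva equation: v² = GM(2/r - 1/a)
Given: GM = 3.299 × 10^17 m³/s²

Vis-viva: v = √(GM · (2/r − 1/a)).
2/r − 1/a = 2/4.238e+12 − 1/6.425e+12 = 3.16279e-13 m⁻¹.
v = √(3.299e+17 · 3.16279e-13) m/s ≈ 323 m/s = 323 m/s.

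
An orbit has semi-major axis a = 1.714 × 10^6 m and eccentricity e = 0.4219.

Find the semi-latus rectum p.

p = a (1 − e²).
p = 1.714e+06 · (1 − (0.4219)²) = 1.714e+06 · 0.822 ≈ 1.409e+06 m = 1.409 × 10^6 m.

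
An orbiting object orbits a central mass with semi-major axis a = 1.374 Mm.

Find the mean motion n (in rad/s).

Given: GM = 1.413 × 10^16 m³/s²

Convert to SI: a = 1.374 Mm = 1.374e+06 m.
n = √(GM / a³).
n = √(1.413e+16 / (1.374e+06)³) rad/s ≈ 0.07381 rad/s.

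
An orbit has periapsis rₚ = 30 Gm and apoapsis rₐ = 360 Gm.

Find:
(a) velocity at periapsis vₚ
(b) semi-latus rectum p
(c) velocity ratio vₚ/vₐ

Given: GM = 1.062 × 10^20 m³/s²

Convert to SI: rₚ = 30 Gm = 3e+10 m; rₐ = 360 Gm = 3.6e+11 m.
(a) With a = (rₚ + rₐ)/2 = 1.95e+11 m, vₚ = √(GM (2/rₚ − 1/a)) = √(1.062e+20 · (2/3e+10 − 1/1.95e+11)) m/s ≈ 8.084e+04 m/s
(b) From a = (rₚ + rₐ)/2 = 1.95e+11 m and e = (rₐ − rₚ)/(rₐ + rₚ) = 0.846154, p = a(1 − e²) = 1.95e+11 · (1 − (0.846154)²) ≈ 5.538e+10 m
(c) Conservation of angular momentum (rₚvₚ = rₐvₐ) gives vₚ/vₐ = rₐ/rₚ = 3.6e+11/3e+10 ≈ 12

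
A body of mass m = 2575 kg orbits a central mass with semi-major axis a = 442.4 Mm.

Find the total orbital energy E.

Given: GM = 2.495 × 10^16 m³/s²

Convert to SI: a = 442.4 Mm = 4.424e+08 m.
E = −GMm / (2a).
E = −2.495e+16 · 2575 / (2 · 4.424e+08) J ≈ -7.261e+10 J = -72.61 GJ.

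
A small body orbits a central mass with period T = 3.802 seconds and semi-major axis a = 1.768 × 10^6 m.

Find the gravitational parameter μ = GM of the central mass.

GM = 4π² · a³ / T².
GM = 4π² · (1.768e+06)³ / (3.802)² m³/s² ≈ 1.509e+19 m³/s² = 1.509 × 10^19 m³/s².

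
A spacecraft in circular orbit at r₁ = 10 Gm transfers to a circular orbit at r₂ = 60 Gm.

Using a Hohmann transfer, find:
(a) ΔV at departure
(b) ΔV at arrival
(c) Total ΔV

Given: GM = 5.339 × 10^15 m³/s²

Convert to SI: r₁ = 10 Gm = 1e+10 m; r₂ = 60 Gm = 6e+10 m.
Transfer semi-major axis: a_t = (r₁ + r₂)/2 = (1e+10 + 6e+10)/2 = 3.5e+10 m.
Circular speeds: v₁ = √(GM/r₁) = 730.685 m/s, v₂ = √(GM/r₂) = 298.301 m/s.
Transfer speeds (vis-viva v² = GM(2/r − 1/a_t)): v₁ᵗ = 956.691 m/s, v₂ᵗ = 159.448 m/s.
(a) ΔV₁ = |v₁ᵗ − v₁| ≈ 226 m/s = 226 m/s.
(b) ΔV₂ = |v₂ − v₂ᵗ| ≈ 138.9 m/s = 138.9 m/s.
(c) ΔV_total = ΔV₁ + ΔV₂ ≈ 364.9 m/s = 364.9 m/s.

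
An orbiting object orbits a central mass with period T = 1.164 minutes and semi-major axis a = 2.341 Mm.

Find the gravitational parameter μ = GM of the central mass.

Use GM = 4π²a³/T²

Convert to SI: T = 1.164 minutes = 69.84 s; a = 2.341 Mm = 2.341e+06 m.
GM = 4π² · a³ / T².
GM = 4π² · (2.341e+06)³ / (69.84)² m³/s² ≈ 1.038e+17 m³/s² = 1.038 × 10^17 m³/s².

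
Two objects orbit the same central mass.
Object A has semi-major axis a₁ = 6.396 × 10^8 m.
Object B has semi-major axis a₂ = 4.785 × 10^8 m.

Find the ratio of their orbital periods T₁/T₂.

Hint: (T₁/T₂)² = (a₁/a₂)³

From Kepler's third law, (T₁/T₂)² = (a₁/a₂)³, so T₁/T₂ = (a₁/a₂)^(3/2).
a₁/a₂ = 6.396e+08 / 4.785e+08 = 1.33668.
T₁/T₂ = (1.33668)^(3/2) ≈ 1.545.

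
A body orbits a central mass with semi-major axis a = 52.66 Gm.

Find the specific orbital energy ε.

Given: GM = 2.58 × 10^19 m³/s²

Convert to SI: a = 52.66 Gm = 5.266e+10 m.
ε = −GM / (2a).
ε = −2.58e+19 / (2 · 5.266e+10) J/kg ≈ -2.45e+08 J/kg = -245 MJ/kg.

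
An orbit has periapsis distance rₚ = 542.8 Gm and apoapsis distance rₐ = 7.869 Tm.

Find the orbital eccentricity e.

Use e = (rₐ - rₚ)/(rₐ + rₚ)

Convert to SI: rₚ = 542.8 Gm = 5.428e+11 m; rₐ = 7.869 Tm = 7.869e+12 m.
e = (rₐ − rₚ) / (rₐ + rₚ).
e = (7.869e+12 − 5.428e+11) / (7.869e+12 + 5.428e+11) = 7.3262e+12 / 8.4118e+12 ≈ 0.8709.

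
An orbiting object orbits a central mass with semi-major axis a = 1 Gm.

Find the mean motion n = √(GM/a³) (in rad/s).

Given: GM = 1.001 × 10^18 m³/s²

Convert to SI: a = 1 Gm = 1e+09 m.
n = √(GM / a³).
n = √(1.001e+18 / (1e+09)³) rad/s ≈ 3.164e-05 rad/s.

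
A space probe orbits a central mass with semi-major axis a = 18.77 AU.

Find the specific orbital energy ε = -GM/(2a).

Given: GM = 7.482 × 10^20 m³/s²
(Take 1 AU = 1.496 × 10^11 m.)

Convert to SI: a = 18.77 AU = 2.80799e+12 m.
ε = −GM / (2a).
ε = −7.482e+20 / (2 · 2.80799e+12) J/kg ≈ -1.332e+08 J/kg = -133.2 MJ/kg.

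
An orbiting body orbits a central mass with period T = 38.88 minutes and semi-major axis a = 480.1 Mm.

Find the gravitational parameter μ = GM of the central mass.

Convert to SI: T = 38.88 minutes = 2332.8 s; a = 480.1 Mm = 4.801e+08 m.
GM = 4π² · a³ / T².
GM = 4π² · (4.801e+08)³ / (2332.8)² m³/s² ≈ 8.028e+20 m³/s² = 8.028 × 10^20 m³/s².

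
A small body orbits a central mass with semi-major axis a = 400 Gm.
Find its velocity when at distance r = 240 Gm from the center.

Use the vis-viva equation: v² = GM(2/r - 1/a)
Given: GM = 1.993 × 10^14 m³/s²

Convert to SI: a = 400 Gm = 4e+11 m; r = 240 Gm = 2.4e+11 m.
Vis-viva: v = √(GM · (2/r − 1/a)).
2/r − 1/a = 2/2.4e+11 − 1/4e+11 = 5.83333e-12 m⁻¹.
v = √(1.993e+14 · 5.83333e-12) m/s ≈ 34.1 m/s = 34.1 m/s.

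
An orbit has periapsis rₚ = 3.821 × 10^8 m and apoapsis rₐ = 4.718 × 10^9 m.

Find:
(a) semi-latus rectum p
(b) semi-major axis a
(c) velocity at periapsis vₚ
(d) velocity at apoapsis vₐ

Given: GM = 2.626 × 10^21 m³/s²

(a) From a = (rₚ + rₐ)/2 = 2.55005e+09 m and e = (rₐ − rₚ)/(rₐ + rₚ) = 0.85016, p = a(1 − e²) = 2.55005e+09 · (1 − (0.85016)²) ≈ 7.069e+08 m
(b) a = (rₚ + rₐ)/2 = (3.821e+08 + 4.718e+09)/2 ≈ 2.55e+09 m
(c) With a = (rₚ + rₐ)/2 = 2.55005e+09 m, vₚ = √(GM (2/rₚ − 1/a)) = √(2.626e+21 · (2/3.821e+08 − 1/2.55005e+09)) m/s ≈ 3.566e+06 m/s
(d) With a = (rₚ + rₐ)/2 = 2.55005e+09 m, vₐ = √(GM (2/rₐ − 1/a)) = √(2.626e+21 · (2/4.718e+09 − 1/2.55005e+09)) m/s ≈ 2.888e+05 m/s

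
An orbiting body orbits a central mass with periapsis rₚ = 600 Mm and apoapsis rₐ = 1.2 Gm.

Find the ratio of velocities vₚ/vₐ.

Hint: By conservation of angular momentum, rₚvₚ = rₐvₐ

Convert to SI: rₚ = 600 Mm = 6e+08 m; rₐ = 1.2 Gm = 1.2e+09 m.
Conservation of angular momentum gives rₚvₚ = rₐvₐ, so vₚ/vₐ = rₐ/rₚ.
vₚ/vₐ = 1.2e+09 / 6e+08 ≈ 2.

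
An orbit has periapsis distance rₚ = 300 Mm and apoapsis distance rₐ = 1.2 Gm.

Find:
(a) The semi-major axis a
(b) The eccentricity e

Convert to SI: rₚ = 300 Mm = 3e+08 m; rₐ = 1.2 Gm = 1.2e+09 m.
(a) a = (rₚ + rₐ) / 2 = (3e+08 + 1.2e+09) / 2 ≈ 7.5e+08 m = 750 Mm.
(b) e = (rₐ − rₚ) / (rₐ + rₚ) = (1.2e+09 − 3e+08) / (1.2e+09 + 3e+08) ≈ 0.6.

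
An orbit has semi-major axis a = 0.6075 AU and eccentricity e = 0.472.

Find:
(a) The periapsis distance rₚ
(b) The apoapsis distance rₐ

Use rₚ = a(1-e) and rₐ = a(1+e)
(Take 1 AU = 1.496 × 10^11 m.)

Convert to SI: a = 0.6075 AU = 9.0882e+10 m.
(a) rₚ = a(1 − e) = 9.0882e+10 · (1 − 0.472) = 9.0882e+10 · 0.528 ≈ 4.799e+10 m = 0.3208 AU.
(b) rₐ = a(1 + e) = 9.0882e+10 · (1 + 0.472) = 9.0882e+10 · 1.472 ≈ 1.338e+11 m = 0.8942 AU.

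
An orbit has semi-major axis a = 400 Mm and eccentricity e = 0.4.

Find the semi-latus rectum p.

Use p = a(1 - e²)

Convert to SI: a = 400 Mm = 4e+08 m.
p = a (1 − e²).
p = 4e+08 · (1 − (0.4)²) = 4e+08 · 0.84 ≈ 3.36e+08 m = 336 Mm.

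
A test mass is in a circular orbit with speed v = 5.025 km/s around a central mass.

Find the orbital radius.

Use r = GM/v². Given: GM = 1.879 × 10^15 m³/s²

Convert to SI: v = 5.025 km/s = 5025 m/s.
For a circular orbit, v² = GM / r, so r = GM / v².
r = 1.879e+15 / (5025)² m ≈ 7.441e+07 m = 7.441 × 10^7 m.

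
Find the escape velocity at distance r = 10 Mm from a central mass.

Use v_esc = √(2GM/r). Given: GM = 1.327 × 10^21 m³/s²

Convert to SI: r = 10 Mm = 1e+07 m.
Escape velocity comes from setting total energy to zero: ½v² − GM/r = 0 ⇒ v_esc = √(2GM / r).
v_esc = √(2 · 1.327e+21 / 1e+07) m/s ≈ 1.629e+07 m/s = 1.629e+04 km/s.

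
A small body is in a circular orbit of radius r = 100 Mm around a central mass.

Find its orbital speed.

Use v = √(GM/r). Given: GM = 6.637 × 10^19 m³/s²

Convert to SI: r = 100 Mm = 1e+08 m.
For a circular orbit, gravity supplies the centripetal force, so v = √(GM / r).
v = √(6.637e+19 / 1e+08) m/s ≈ 8.147e+05 m/s = 814.7 km/s.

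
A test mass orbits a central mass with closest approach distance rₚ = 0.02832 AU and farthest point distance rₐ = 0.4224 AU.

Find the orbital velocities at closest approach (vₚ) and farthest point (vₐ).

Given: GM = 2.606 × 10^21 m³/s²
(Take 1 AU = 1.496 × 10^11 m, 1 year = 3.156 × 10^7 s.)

Convert to SI: rₚ = 0.02832 AU = 4.23667e+09 m; rₐ = 0.4224 AU = 6.3191e+10 m.
Use the vis-viva equation v² = GM(2/r − 1/a) with a = (rₚ + rₐ)/2 = (4.23667e+09 + 6.3191e+10)/2 = 3.37139e+10 m.
vₚ = √(GM · (2/rₚ − 1/a)) = √(2.606e+21 · (2/4.23667e+09 − 1/3.37139e+10)) m/s ≈ 1.074e+06 m/s = 226.5 AU/year.
vₐ = √(GM · (2/rₐ − 1/a)) = √(2.606e+21 · (2/6.3191e+10 − 1/3.37139e+10)) m/s ≈ 7.199e+04 m/s = 15.19 AU/year.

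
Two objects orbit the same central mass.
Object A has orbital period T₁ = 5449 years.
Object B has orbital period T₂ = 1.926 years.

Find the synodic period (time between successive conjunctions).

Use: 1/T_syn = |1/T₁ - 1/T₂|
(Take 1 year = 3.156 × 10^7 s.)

Convert to SI: T₁ = 5449 years = 1.7197e+11 s; T₂ = 1.926 years = 6.07846e+07 s.
T_syn = |T₁ · T₂ / (T₁ − T₂)|.
T_syn = |1.7197e+11 · 6.07846e+07 / (1.7197e+11 − 6.07846e+07)| s ≈ 6.081e+07 s = 1.927 years.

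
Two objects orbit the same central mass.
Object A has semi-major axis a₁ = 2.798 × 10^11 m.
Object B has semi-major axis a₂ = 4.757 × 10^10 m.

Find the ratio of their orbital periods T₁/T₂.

From Kepler's third law, (T₁/T₂)² = (a₁/a₂)³, so T₁/T₂ = (a₁/a₂)^(3/2).
a₁/a₂ = 2.798e+11 / 4.757e+10 = 5.88186.
T₁/T₂ = (5.88186)^(3/2) ≈ 14.27.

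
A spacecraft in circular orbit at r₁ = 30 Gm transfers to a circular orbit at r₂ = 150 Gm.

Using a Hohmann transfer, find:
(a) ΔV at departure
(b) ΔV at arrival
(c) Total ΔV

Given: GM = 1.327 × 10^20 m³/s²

Convert to SI: r₁ = 30 Gm = 3e+10 m; r₂ = 150 Gm = 1.5e+11 m.
Transfer semi-major axis: a_t = (r₁ + r₂)/2 = (3e+10 + 1.5e+11)/2 = 9e+10 m.
Circular speeds: v₁ = √(GM/r₁) = 66508.1 m/s, v₂ = √(GM/r₂) = 29743.3 m/s.
Transfer speeds (vis-viva v² = GM(2/r − 1/a_t)): v₁ᵗ = 85861.6 m/s, v₂ᵗ = 17172.3 m/s.
(a) ΔV₁ = |v₁ᵗ − v₁| ≈ 1.935e+04 m/s = 19.35 km/s.
(b) ΔV₂ = |v₂ − v₂ᵗ| ≈ 1.257e+04 m/s = 12.57 km/s.
(c) ΔV_total = ΔV₁ + ΔV₂ ≈ 3.192e+04 m/s = 31.92 km/s.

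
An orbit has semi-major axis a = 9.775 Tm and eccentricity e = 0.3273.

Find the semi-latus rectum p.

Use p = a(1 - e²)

Convert to SI: a = 9.775 Tm = 9.775e+12 m.
p = a (1 − e²).
p = 9.775e+12 · (1 − (0.3273)²) = 9.775e+12 · 0.892875 ≈ 8.728e+12 m = 8.728 Tm.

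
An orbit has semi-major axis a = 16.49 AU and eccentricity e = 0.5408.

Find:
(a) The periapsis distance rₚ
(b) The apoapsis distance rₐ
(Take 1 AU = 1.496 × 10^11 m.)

Convert to SI: a = 16.49 AU = 2.4669e+12 m.
(a) rₚ = a(1 − e) = 2.4669e+12 · (1 − 0.5408) = 2.4669e+12 · 0.4592 ≈ 1.133e+12 m = 7.572 AU.
(b) rₐ = a(1 + e) = 2.4669e+12 · (1 + 0.5408) = 2.4669e+12 · 1.5408 ≈ 3.801e+12 m = 25.41 AU.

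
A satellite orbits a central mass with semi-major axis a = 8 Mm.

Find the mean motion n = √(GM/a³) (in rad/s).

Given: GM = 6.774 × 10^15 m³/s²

Convert to SI: a = 8 Mm = 8e+06 m.
n = √(GM / a³).
n = √(6.774e+15 / (8e+06)³) rad/s ≈ 0.003637 rad/s.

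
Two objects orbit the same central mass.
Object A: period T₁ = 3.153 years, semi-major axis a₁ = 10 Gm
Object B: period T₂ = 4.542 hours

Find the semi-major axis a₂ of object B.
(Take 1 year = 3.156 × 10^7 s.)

Convert to SI: T₁ = 3.153 years = 9.95087e+07 s; a₁ = 10 Gm = 1e+10 m; T₂ = 4.542 hours = 16351.2 s.
Kepler's third law: (T₁/T₂)² = (a₁/a₂)³ ⇒ a₂ = a₁ · (T₂/T₁)^(2/3).
T₂/T₁ = 16351.2 / 9.95087e+07 = 0.000164319.
a₂ = 1e+10 · (0.000164319)^(2/3) m ≈ 3e+07 m = 30 Mm.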